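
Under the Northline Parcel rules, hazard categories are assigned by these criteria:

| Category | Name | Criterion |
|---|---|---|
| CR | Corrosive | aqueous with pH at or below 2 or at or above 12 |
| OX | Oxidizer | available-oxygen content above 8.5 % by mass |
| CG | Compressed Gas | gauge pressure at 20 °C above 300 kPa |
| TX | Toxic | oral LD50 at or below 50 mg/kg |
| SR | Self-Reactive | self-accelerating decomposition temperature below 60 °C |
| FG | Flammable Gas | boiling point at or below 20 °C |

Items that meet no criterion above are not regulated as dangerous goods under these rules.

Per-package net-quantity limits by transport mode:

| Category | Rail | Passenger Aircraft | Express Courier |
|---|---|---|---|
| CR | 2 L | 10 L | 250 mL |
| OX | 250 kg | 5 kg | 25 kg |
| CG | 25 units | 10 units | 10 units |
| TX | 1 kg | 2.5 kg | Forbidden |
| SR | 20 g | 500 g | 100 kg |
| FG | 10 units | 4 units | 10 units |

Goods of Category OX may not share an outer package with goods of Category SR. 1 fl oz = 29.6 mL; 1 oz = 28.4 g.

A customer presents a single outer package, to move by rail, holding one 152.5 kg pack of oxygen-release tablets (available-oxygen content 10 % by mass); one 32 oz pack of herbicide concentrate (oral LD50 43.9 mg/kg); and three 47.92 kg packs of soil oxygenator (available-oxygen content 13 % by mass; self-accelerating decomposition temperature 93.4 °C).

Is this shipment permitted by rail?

No

Oxygen-release tablets: available-oxygen content 10 % by mass > 8.5 % by mass → Category OX (Oxidizer).
The herbicide concentrate has oral LD50 43.9 mg/kg, which is ≤ 50 mg/kg, so it is Category TX (Toxic).
Available-oxygen content 13 % by mass meets the Category OX criterion (Oxidizer), so the soil oxygenator is Category OX.
Total Category OX: 152.5 kg + (three 47.92 kg packs = 143.76 kg) = 296.26 kg.
296.26 kg exceeds the rail limit of 250 kg for Category OX.
Category TX quantity: one 32 oz pack = 908.8 g.
908.8 g ≤ 1 kg (rail limit, Category TX) — within limit.
The segregation rule (Category OX with Category SR) does not apply to Category OX with Category TX.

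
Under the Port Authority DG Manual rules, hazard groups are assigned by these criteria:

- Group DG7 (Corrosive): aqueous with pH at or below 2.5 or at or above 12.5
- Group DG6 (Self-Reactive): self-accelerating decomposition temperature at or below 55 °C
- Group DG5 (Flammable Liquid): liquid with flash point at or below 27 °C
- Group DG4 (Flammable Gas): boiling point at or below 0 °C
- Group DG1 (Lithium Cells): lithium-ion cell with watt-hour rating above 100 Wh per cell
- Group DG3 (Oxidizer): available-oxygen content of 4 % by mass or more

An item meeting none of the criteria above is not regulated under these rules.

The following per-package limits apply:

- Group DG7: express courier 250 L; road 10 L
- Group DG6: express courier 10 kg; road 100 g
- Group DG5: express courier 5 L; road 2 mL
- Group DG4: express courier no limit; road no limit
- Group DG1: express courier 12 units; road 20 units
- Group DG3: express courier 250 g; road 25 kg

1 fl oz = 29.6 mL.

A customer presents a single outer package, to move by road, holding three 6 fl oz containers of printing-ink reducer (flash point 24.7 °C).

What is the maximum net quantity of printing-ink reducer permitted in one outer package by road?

2 mL

Flash point 24.7 °C meets the Group DG5 criterion (Flammable Liquid), so the printing-ink reducer is Group DG5.
The road limit for Group DG5 is 2 mL.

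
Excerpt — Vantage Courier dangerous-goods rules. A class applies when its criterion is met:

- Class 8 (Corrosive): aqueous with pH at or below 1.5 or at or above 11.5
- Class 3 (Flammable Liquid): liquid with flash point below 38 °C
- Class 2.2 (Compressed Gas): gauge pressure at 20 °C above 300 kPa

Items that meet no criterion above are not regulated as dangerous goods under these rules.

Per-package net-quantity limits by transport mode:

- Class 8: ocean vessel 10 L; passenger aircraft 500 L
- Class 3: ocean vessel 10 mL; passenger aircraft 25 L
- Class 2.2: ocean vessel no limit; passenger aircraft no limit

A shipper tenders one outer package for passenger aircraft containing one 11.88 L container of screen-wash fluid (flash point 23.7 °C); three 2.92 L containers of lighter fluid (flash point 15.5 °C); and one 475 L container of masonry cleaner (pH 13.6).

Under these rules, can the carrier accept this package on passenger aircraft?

Yes

The screen-wash fluid has flash point 23.7 °C, which is < 38 °C, so it is Class 3 (Flammable Liquid).
With flash point 15.5 °C (< 38 °C), the lighter fluid falls in Class 3.
Masonry cleaner: pH 13.6 ≥ 11.5 → Class 8 (Corrosive).
Total Class 3: 11.88 L + (three 2.92 L containers = 8.76 L) = 20.64 L.
That is within the Class 3 passenger aircraft limit of 25 L.
Class 8 quantity: 475 L.
475 L ≤ 500 L (passenger aircraft limit, Class 8) — within limit.
Every hazard class is within its passenger aircraft limit and no segregation rule is violated.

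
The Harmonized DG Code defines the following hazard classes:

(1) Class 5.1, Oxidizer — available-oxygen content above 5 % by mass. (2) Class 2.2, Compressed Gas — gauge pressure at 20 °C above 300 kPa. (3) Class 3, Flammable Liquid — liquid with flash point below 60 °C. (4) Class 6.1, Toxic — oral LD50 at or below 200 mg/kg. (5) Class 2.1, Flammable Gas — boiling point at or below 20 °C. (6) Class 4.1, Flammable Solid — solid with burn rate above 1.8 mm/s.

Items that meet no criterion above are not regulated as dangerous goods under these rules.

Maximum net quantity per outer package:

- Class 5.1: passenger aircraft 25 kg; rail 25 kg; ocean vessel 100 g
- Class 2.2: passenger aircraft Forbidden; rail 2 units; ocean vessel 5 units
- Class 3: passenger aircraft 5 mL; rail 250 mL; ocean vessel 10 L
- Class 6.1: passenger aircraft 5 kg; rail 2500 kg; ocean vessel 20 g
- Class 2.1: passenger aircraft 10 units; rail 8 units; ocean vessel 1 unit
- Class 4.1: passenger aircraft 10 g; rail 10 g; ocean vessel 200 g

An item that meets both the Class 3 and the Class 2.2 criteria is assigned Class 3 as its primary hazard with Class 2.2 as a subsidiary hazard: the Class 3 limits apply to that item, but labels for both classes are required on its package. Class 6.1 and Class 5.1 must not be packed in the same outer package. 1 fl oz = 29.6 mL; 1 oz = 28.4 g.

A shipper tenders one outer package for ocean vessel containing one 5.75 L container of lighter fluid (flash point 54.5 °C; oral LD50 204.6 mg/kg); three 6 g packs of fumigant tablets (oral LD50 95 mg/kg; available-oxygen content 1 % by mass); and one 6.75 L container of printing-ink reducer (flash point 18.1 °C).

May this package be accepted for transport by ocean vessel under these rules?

Lighter fluid: flash point 54.5 °C < 60 °C → Class 3 (Flammable Liquid).
The fumigant tablets have oral LD50 95 mg/kg, which is ≤ 200 mg/kg, so they are Class 6.1 (Toxic).
With flash point 18.1 °C (< 60 °C), the printing-ink reducer falls in Class 3.
Total Class 3: 5.75 L + 6.75 L = 12.5 L.
12.5 L exceeds the ocean vessel limit of 10 L for Class 3.
Class 6.1 quantity: three 6 g packs = 18 g.
18 g is within the ocean vessel limit of 20 g for Class 6.1.
The segregation rule (Class 6.1 with Class 5.1) does not apply to Class 3 with Class 6.1.

No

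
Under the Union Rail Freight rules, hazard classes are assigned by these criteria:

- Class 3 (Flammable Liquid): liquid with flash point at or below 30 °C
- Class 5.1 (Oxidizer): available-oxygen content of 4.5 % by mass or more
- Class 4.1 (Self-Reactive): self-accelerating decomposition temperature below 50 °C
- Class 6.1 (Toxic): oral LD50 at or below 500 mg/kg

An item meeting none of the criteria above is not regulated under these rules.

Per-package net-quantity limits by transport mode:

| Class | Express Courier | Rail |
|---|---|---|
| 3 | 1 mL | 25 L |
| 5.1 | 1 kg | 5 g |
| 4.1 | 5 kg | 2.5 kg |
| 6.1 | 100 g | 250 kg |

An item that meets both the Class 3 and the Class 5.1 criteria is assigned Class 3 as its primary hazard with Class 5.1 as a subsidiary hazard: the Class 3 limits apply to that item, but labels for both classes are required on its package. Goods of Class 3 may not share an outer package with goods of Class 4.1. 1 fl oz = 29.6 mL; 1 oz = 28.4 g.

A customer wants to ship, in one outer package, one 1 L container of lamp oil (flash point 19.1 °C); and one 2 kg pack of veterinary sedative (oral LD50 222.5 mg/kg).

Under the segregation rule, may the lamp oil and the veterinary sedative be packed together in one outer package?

Lamp oil: flash point 19.1 °C ≤ 30 °C → Class 3 (Flammable Liquid).
Oral LD50 222.5 mg/kg meets the Class 6.1 criterion (Toxic), so the veterinary sedative is Class 6.1.
No segregation rule bars Class 3 with Class 6.1.

Yes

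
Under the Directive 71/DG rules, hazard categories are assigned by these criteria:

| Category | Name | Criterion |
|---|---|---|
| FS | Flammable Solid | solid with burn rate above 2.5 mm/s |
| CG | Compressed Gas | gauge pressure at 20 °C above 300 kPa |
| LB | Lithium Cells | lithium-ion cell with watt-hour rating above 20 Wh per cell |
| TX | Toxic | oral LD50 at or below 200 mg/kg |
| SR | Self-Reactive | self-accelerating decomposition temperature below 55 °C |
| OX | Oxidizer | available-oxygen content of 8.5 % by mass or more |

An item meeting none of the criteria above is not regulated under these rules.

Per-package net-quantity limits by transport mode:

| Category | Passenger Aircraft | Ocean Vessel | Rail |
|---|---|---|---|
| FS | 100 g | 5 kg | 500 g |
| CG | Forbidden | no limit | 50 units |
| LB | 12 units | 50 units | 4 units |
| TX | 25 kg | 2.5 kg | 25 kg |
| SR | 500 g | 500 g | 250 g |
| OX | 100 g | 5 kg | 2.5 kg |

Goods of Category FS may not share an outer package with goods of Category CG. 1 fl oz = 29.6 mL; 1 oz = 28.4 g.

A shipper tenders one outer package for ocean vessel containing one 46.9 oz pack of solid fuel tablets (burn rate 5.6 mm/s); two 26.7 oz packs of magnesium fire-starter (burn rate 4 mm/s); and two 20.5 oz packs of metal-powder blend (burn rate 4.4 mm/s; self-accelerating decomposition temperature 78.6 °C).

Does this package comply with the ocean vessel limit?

Yes

The solid fuel tablets have burn rate 5.6 mm/s, which is > 2.5 mm/s, so they are Category FS (Flammable Solid).
Burn rate 4 mm/s meets the Category FS criterion (Flammable Solid), so the magnesium fire-starter is Category FS.
Burn rate 4.4 mm/s meets the Category FS criterion (Flammable Solid), so the metal-powder blend is Category FS.
Category FS net quantity: (one 46.9 oz pack = 1331.96 g) + (two 26.7 oz packs = 1516.56 g) + (two 20.5 oz packs = 1164.4 g) = 4012.92 g.
That is within the Category FS ocean vessel limit of 5 kg.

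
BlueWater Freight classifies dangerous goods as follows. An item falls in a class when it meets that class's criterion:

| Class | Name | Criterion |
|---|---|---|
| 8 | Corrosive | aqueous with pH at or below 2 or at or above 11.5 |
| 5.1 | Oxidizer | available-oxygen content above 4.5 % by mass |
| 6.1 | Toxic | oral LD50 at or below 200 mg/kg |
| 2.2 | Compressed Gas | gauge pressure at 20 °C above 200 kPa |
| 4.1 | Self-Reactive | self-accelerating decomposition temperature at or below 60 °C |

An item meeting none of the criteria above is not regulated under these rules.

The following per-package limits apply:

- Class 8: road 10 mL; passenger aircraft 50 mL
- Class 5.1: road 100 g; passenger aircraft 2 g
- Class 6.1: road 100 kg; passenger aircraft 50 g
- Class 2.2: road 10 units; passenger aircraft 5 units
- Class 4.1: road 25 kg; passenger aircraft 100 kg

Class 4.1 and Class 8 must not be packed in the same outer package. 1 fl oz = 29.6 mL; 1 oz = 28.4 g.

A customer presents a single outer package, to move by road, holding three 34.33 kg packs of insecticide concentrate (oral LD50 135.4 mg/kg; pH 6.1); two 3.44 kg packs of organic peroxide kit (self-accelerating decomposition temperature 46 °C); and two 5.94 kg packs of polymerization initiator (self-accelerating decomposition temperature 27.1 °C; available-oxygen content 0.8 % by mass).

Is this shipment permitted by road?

With oral LD50 135.4 mg/kg (≤ 200 mg/kg), the insecticide concentrate falls in Class 6.1.
Organic peroxide kit: self-accelerating decomposition temperature 46 °C ≤ 60 °C → Class 4.1 (Self-Reactive).
With self-accelerating decomposition temperature 27.1 °C (≤ 60 °C), the polymerization initiator falls in Class 4.1.
Class 4.1 net quantity: (two 3.44 kg packs = 6.88 kg) + (two 5.94 kg packs = 11.88 kg) = 18.76 kg.
18.76 kg ≤ 25 kg (road limit, Class 4.1) — within limit.
Class 6.1 quantity: three 34.33 kg packs = 102.99 kg.
That exceeds the Class 6.1 road limit of 100 kg.
The segregation rule (Class 4.1 with Class 8) does not apply to Class 4.1 with Class 6.1.

No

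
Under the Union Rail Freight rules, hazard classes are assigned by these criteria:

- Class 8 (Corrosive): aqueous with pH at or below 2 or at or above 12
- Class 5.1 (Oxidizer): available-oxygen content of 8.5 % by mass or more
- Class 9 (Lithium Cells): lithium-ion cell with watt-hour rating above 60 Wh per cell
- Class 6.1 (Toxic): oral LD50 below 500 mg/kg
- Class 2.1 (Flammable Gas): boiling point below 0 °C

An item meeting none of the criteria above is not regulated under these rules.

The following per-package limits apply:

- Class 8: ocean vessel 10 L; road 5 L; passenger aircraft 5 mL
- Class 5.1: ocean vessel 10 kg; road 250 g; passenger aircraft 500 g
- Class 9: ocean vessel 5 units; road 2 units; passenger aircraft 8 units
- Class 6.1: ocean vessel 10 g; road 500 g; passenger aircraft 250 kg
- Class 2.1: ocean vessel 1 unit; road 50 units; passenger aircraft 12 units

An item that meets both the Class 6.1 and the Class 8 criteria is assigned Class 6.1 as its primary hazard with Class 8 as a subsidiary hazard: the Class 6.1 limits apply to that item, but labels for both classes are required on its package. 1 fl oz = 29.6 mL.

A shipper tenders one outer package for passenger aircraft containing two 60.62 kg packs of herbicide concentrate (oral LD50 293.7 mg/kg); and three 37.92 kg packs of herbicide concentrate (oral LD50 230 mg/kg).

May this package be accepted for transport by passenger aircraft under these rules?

Yes

The herbicide concentrate has oral LD50 293.7 mg/kg, which is < 500 mg/kg, so it is Class 6.1 (Toxic).
The herbicide concentrate has oral LD50 230 mg/kg, which is < 500 mg/kg, so it is Class 6.1 (Toxic).
Total Class 6.1: (two 60.62 kg packs = 121.24 kg) + (three 37.92 kg packs = 113.76 kg) = 235 kg.
235 kg is within the passenger aircraft limit of 250 kg for Class 6.1.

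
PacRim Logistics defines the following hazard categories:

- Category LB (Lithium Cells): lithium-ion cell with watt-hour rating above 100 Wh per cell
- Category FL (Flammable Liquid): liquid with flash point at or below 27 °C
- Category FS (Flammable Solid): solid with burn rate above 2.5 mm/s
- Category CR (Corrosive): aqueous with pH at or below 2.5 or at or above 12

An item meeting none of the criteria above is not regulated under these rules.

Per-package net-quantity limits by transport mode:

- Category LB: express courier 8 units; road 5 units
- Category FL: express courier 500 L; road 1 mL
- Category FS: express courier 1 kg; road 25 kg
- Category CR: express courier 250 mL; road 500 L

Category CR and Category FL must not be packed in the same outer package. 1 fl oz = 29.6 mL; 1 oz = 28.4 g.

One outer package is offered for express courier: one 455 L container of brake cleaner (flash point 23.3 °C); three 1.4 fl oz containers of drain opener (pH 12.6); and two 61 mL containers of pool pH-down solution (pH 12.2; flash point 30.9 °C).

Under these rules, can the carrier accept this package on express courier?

Flash point 23.3 °C meets the Category FL criterion (Flammable Liquid), so the brake cleaner is Category FL.
pH 12.6 meets the Category CR criterion (Corrosive), so the drain opener is Category CR.
pH 12.2 meets the Category CR criterion (Corrosive), so the pool pH-down solution is Category CR.
Category CR net quantity: (three 1.4 fl oz containers = 124.32 mL) + (two 61 mL containers = 122 mL) = 246.32 mL.
246.32 mL ≤ 250 mL (express courier limit, Category CR) — within limit.
Category FL quantity: 455 L.
455 L ≤ 500 L (express courier limit, Category FL) — within limit.
Category CR and Category FL may not share an outer package.

No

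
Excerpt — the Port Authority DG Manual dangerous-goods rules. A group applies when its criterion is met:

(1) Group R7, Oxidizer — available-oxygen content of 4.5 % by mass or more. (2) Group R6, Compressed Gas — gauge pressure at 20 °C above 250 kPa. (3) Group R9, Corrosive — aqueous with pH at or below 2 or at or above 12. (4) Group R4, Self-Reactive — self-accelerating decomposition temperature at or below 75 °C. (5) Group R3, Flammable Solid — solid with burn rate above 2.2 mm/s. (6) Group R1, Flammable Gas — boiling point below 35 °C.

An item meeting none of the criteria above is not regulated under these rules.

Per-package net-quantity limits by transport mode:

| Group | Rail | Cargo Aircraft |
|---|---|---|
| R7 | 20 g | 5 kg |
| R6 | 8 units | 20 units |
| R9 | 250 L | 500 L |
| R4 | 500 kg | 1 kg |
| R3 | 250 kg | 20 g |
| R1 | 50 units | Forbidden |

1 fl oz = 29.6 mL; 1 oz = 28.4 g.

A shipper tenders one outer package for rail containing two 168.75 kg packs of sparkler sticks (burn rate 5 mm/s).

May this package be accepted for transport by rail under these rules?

No

Burn rate 5 mm/s meets the Group R3 criterion (Flammable Solid), so the sparkler sticks are Group R3.
Group R3 quantity: two 168.75 kg packs = 337.5 kg.
337.5 kg exceeds the rail limit of 250 kg for Group R3.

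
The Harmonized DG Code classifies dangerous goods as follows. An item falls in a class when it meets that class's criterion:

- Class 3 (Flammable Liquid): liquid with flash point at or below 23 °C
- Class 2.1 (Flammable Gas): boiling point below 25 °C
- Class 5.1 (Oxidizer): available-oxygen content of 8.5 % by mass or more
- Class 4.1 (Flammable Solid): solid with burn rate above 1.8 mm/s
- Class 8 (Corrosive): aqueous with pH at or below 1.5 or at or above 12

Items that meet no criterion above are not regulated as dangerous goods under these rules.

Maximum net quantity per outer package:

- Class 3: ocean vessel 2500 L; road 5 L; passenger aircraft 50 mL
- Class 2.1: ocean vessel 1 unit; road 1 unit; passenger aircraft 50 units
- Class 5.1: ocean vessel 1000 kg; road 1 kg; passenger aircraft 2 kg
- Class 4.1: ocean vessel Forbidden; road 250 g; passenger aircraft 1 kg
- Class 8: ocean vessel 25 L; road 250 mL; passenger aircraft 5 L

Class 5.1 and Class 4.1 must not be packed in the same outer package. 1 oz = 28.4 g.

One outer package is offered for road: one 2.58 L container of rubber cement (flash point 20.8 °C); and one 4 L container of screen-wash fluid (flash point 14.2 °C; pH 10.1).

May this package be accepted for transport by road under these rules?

No

The rubber cement has flash point 20.8 °C, which is ≤ 23 °C, so it is Class 3 (Flammable Liquid).
The screen-wash fluid has flash point 14.2 °C, which is ≤ 23 °C, so it is Class 3 (Flammable Liquid).
Total Class 3: 2.58 L + 4 L = 6.58 L.
6.58 L exceeds the road limit of 5 L for Class 3.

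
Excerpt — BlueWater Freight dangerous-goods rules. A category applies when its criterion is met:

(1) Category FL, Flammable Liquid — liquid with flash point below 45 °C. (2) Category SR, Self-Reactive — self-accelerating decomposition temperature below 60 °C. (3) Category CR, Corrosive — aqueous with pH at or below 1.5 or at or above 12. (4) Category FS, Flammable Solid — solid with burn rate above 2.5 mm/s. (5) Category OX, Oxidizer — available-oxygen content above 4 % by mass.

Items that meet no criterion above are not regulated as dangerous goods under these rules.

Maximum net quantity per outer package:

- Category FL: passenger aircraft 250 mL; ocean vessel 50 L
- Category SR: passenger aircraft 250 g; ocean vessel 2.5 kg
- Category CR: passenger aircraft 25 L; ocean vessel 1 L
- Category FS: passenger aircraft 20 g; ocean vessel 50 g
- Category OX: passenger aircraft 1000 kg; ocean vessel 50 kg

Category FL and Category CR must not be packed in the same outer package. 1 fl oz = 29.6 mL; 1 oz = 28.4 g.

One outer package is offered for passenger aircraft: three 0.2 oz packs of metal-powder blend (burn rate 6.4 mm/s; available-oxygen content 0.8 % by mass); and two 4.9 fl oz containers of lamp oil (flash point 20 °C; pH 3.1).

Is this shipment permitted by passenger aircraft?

With burn rate 6.4 mm/s (> 2.5 mm/s), the metal-powder blend falls in Category FS.
With flash point 20 °C (< 45 °C), the lamp oil falls in Category FL.
Category FL quantity: two 4.9 fl oz containers = 290.08 mL.
That exceeds the Category FL passenger aircraft limit of 250 mL.
Category FS quantity: three 0.2 oz packs = 17.04 g.
17.04 g ≤ 20 g (passenger aircraft limit, Category FS) — within limit.
The segregation rule (Category FL with Category CR) does not apply to Category FL with Category FS.

No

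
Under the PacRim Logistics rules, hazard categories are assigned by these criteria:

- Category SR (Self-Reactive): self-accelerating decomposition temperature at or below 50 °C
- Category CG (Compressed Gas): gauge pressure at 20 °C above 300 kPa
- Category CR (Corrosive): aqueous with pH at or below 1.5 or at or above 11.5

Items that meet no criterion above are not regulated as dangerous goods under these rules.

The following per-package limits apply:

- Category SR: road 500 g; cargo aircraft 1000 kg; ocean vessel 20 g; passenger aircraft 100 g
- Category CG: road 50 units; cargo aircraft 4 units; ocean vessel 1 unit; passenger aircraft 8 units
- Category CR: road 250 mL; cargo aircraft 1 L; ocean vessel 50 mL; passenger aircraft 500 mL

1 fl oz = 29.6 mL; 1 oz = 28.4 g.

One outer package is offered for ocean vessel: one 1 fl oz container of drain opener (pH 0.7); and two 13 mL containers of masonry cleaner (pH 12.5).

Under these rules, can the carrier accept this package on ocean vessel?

The drain opener has pH 0.7, which is ≤ 1.5, so it is Category CR (Corrosive).
pH 12.5 meets the Category CR criterion (Corrosive), so the masonry cleaner is Category CR.
Total Category CR: (one 1 fl oz container = 29.6 mL) + (two 13 mL containers = 26 mL) = 55.6 mL.
That exceeds the Category CR ocean vessel limit of 50 mL.

No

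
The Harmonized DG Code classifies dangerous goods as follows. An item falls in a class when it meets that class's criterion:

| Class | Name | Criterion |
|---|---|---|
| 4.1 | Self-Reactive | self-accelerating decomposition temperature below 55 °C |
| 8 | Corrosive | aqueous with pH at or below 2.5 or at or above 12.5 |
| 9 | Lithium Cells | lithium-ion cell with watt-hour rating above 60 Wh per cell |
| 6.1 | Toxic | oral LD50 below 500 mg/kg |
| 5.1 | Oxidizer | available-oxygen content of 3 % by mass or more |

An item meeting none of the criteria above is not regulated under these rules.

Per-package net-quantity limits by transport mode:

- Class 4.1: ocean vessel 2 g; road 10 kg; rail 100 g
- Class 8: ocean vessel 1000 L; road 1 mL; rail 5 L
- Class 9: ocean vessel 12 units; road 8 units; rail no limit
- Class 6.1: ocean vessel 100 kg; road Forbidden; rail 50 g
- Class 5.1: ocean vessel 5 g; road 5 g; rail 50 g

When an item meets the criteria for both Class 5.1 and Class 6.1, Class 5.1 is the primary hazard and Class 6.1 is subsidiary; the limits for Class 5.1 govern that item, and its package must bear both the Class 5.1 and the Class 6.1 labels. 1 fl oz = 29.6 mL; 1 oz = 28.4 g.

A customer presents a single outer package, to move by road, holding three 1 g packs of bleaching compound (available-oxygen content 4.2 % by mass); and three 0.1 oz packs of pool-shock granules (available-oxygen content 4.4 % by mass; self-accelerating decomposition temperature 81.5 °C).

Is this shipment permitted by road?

No

The bleaching compound has available-oxygen content 4.2 % by mass, which is ≥ 3 % by mass, so it is Class 5.1 (Oxidizer).
With available-oxygen content 4.4 % by mass (≥ 3 % by mass), the pool-shock granules fall in Class 5.1.
Total Class 5.1: (three 1 g packs = 3 g) + (three 0.1 oz packs = 8.52 g) = 11.52 g.
That exceeds the Class 5.1 road limit of 5 g.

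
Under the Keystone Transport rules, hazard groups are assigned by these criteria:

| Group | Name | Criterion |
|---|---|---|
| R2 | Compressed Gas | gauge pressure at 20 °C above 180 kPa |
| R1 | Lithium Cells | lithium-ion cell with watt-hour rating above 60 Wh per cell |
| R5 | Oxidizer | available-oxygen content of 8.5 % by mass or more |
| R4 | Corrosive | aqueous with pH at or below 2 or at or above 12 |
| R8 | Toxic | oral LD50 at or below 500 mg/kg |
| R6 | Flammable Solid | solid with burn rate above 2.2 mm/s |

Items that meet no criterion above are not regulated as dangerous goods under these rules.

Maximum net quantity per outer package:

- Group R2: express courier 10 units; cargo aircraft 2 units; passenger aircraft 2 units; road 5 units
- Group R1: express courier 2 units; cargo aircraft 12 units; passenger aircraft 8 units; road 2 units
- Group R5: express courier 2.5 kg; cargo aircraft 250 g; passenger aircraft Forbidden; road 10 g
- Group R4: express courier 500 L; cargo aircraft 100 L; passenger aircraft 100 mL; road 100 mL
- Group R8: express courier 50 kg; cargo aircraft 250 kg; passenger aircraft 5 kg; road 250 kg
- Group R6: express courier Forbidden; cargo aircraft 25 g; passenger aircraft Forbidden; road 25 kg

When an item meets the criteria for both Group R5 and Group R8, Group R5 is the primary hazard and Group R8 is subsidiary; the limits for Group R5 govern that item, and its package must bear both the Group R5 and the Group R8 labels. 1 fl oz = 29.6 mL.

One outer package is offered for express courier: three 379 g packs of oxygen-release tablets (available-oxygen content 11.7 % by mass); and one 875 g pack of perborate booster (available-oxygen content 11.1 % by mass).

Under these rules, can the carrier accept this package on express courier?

With available-oxygen content 11.7 % by mass (≥ 8.5 % by mass), the oxygen-release tablets fall in Group R5.
Perborate booster: available-oxygen content 11.1 % by mass ≥ 8.5 % by mass → Group R5 (Oxidizer).
Total Group R5: (three 379 g packs = 1.137 kg) + 875 g = 2.012 kg.
2.012 kg is within the express courier limit of 2.5 kg for Group R5.

Yes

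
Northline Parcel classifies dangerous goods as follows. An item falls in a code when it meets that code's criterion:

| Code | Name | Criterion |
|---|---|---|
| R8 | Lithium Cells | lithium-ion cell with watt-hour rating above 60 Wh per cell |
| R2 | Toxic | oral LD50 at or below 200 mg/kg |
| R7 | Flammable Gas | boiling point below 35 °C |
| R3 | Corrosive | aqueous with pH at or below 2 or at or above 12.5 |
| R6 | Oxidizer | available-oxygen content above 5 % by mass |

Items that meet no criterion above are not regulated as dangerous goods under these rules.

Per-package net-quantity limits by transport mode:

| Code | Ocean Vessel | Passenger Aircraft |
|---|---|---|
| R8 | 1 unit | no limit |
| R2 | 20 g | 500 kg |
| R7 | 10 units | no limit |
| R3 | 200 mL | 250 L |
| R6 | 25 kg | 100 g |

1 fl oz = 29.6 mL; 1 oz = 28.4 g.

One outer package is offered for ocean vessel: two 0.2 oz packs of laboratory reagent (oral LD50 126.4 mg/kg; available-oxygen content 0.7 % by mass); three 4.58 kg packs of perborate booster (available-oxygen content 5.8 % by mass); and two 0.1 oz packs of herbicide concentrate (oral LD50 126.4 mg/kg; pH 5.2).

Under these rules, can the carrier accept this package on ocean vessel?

Oral LD50 126.4 mg/kg meets the Code R2 criterion (Toxic), so the laboratory reagent is Code R2.
With available-oxygen content 5.8 % by mass (> 5 % by mass), the perborate booster falls in Code R6.
With oral LD50 126.4 mg/kg (≤ 200 mg/kg), the herbicide concentrate falls in Code R2.
Total Code R2: (two 0.2 oz packs = 11.36 g) + (two 0.1 oz packs = 5.68 g) = 17.04 g.
17.04 g is within the ocean vessel limit of 20 g for Code R2.
Code R6 quantity: three 4.58 kg packs = 13.74 kg.
That is within the Code R6 ocean vessel limit of 25 kg.
Every hazard code is within its ocean vessel limit and no segregation rule is violated.

Yes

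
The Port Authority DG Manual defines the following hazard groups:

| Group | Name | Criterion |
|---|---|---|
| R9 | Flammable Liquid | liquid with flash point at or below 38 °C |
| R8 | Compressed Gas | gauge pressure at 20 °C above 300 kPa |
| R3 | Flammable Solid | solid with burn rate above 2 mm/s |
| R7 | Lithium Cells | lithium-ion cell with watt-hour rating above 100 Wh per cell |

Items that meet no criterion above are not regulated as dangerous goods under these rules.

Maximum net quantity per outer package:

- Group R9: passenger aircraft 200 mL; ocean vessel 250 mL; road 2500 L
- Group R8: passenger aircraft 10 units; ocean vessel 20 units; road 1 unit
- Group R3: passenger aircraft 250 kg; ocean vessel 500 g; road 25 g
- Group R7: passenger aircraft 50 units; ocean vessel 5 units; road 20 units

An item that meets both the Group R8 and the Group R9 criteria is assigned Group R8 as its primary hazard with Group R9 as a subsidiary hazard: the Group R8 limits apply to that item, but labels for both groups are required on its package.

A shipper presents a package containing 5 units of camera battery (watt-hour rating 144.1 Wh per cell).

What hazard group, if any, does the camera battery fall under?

Group R7

Watt-hour rating 144.1 Wh per cell meets the Group R7 criterion (Lithium Cells), so the camera battery is Group R7.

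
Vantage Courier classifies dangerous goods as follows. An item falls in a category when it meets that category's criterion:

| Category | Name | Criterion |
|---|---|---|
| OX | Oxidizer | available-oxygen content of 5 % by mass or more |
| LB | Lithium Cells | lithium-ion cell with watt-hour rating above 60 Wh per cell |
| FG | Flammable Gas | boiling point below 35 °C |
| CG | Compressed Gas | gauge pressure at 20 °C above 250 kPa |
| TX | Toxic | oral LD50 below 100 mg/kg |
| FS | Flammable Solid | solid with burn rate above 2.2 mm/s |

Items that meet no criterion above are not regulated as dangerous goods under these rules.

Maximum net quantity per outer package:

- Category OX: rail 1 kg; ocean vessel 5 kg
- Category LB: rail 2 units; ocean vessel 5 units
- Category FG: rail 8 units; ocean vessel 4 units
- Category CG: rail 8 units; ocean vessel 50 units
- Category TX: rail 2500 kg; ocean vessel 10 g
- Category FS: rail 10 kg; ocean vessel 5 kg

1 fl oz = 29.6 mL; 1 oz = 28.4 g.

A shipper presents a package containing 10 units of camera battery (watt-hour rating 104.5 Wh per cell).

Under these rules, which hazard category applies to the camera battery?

Watt-hour rating 104.5 Wh per cell meets the Category LB criterion (Lithium Cells), so the camera battery is Category LB.

Category LB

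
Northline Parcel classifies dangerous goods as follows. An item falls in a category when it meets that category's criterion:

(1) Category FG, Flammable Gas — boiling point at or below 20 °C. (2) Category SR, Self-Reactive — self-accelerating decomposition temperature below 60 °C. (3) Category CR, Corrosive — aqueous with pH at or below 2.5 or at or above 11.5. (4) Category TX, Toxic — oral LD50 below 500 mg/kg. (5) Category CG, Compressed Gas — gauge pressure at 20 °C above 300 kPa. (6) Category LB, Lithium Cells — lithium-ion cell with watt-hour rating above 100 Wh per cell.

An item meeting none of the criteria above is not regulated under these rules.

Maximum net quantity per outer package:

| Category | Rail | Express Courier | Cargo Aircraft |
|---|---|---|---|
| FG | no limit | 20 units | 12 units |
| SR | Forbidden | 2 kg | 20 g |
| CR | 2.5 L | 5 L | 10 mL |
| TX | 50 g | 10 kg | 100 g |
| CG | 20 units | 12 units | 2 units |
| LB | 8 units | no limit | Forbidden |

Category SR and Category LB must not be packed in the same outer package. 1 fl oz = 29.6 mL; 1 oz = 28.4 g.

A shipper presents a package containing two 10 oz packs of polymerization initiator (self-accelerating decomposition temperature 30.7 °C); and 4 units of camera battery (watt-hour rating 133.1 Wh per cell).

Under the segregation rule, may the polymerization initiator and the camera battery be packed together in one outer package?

With self-accelerating decomposition temperature 30.7 °C (< 60 °C), the polymerization initiator falls in Category SR.
Camera battery: watt-hour rating 133.1 Wh per cell > 100 Wh per cell → Category LB (Lithium Cells).
Category SR and Category LB may not share an outer package.

No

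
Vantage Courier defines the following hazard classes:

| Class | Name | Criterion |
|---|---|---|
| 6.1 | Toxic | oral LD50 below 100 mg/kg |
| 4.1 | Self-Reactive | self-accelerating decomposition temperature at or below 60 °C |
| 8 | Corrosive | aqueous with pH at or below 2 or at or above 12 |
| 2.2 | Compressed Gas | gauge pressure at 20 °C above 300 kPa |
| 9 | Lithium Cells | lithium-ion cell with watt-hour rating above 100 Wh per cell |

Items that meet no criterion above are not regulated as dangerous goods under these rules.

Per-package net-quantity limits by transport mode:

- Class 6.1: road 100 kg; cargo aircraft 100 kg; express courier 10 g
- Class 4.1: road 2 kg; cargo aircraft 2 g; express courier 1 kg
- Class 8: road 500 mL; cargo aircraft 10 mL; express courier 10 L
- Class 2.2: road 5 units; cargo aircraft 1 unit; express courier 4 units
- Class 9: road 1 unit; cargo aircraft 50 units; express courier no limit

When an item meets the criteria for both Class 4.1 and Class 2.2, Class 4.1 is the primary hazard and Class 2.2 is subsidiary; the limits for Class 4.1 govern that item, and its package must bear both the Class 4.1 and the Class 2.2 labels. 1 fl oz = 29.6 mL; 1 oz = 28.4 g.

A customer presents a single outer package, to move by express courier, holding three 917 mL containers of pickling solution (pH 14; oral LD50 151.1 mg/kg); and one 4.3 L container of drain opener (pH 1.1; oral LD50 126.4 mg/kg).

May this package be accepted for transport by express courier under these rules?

Yes

The pickling solution has pH 14, which is ≥ 12, so it is Class 8 (Corrosive).
With pH 1.1 (≤ 2), the drain opener falls in Class 8.
Class 8 net quantity: (three 917 mL containers = 2.751 L) + 4.3 L = 7.051 L.
7.051 L is within the express courier limit of 10 L for Class 8.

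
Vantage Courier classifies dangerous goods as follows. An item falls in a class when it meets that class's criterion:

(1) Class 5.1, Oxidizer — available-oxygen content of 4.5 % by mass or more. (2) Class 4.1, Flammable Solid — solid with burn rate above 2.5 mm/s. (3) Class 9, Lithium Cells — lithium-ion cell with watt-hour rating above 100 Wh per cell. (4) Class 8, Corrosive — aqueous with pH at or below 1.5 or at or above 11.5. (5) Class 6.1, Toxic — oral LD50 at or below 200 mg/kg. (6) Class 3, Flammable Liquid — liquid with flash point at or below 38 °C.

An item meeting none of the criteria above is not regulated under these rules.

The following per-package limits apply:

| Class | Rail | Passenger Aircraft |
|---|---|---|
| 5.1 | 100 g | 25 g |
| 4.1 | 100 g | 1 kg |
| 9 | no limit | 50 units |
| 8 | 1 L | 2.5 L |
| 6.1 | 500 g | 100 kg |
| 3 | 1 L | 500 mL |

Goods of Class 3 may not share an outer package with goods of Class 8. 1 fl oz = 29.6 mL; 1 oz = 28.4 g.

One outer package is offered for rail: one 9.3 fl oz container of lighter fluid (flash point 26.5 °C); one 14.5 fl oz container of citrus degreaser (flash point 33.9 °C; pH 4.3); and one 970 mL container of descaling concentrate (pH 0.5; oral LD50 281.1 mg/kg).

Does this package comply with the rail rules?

No

With flash point 26.5 °C (≤ 38 °C), the lighter fluid falls in Class 3.
With flash point 33.9 °C (≤ 38 °C), the citrus degreaser falls in Class 3.
pH 0.5 meets the Class 8 criterion (Corrosive), so the descaling concentrate is Class 8.
Total Class 3: (one 9.3 fl oz container = 275.28 mL) + (one 14.5 fl oz container = 429.2 mL) = 704.48 mL.
That is within the Class 3 rail limit of 1 L.
Class 8 quantity: 970 mL.
That is within the Class 8 rail limit of 1 L.
Class 3 and Class 8 may not share an outer package.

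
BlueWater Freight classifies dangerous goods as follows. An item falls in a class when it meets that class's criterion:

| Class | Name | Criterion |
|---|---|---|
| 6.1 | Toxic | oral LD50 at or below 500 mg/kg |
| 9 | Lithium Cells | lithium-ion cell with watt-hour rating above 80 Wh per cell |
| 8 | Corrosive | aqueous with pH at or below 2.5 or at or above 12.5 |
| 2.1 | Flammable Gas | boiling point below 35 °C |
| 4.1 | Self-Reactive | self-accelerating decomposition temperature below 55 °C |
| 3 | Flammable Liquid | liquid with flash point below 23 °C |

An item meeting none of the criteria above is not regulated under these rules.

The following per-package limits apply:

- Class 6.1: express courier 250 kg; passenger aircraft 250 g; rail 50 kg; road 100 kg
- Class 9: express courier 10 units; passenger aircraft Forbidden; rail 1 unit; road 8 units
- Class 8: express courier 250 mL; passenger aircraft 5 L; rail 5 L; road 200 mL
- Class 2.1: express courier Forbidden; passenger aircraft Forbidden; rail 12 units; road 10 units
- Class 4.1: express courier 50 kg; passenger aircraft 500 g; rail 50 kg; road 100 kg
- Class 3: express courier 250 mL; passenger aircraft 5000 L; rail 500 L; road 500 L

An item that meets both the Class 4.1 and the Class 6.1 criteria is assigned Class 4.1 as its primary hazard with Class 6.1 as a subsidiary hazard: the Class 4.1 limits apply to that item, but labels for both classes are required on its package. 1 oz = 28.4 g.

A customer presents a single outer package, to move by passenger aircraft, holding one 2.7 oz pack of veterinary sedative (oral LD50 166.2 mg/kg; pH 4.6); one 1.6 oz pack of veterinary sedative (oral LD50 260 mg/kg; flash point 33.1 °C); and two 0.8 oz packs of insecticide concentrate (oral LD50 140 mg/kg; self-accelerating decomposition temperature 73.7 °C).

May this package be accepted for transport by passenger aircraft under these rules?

The veterinary sedative has oral LD50 166.2 mg/kg, which is ≤ 500 mg/kg, so it is Class 6.1 (Toxic).
The veterinary sedative has oral LD50 260 mg/kg, which is ≤ 500 mg/kg, so it is Class 6.1 (Toxic).
Insecticide concentrate: oral LD50 140 mg/kg ≤ 500 mg/kg → Class 6.1 (Toxic).
Total Class 6.1: (one 2.7 oz pack = 76.68 g) + (one 1.6 oz pack = 45.44 g) + (two 0.8 oz packs = 45.44 g) = 167.56 g.
That is within the Class 6.1 passenger aircraft limit of 250 g.

Yes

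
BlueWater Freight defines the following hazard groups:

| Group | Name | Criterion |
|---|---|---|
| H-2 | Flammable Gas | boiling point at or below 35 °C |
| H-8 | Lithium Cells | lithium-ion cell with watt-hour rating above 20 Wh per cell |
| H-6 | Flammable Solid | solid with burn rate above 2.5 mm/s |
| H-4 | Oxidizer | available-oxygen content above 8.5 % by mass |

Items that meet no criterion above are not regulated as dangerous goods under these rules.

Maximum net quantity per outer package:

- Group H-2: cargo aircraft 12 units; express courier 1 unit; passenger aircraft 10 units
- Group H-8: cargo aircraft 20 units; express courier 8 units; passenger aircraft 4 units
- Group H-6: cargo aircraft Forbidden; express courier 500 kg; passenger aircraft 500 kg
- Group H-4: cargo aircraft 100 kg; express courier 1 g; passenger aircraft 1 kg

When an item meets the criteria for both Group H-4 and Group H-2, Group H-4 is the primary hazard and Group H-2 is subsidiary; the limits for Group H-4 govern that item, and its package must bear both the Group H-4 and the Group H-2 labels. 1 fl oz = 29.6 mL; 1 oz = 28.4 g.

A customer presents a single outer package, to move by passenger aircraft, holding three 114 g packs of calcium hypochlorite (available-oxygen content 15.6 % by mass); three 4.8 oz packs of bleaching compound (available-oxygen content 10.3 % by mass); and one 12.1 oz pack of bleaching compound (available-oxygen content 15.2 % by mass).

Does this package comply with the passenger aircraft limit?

The calcium hypochlorite has available-oxygen content 15.6 % by mass, which is > 8.5 % by mass, so it is Group H-4 (Oxidizer).
With available-oxygen content 10.3 % by mass (> 8.5 % by mass), the bleaching compound falls in Group H-4.
Bleaching compound: available-oxygen content 15.2 % by mass > 8.5 % by mass → Group H-4 (Oxidizer).
Group H-4 net quantity: (three 114 g packs = 342 g) + (three 4.8 oz packs = 408.96 g) + (one 12.1 oz pack = 343.64 g) = 1094.6 g.
1094.6 g exceeds the passenger aircraft limit of 1 kg for Group H-4.

No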